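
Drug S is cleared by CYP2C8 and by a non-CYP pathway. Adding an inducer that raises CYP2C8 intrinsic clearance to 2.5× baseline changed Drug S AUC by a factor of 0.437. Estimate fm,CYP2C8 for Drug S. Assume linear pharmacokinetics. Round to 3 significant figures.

Write x for the fraction cleared via CYP2C8. The observed AUC change means clearance rose to 1/0.437 = 2.288 of baseline.
Setting x·2.5 + (1 − x) = 2.288 and solving: x = (2.288 − 1)/(2.5 − 1) = 0.859.

0.859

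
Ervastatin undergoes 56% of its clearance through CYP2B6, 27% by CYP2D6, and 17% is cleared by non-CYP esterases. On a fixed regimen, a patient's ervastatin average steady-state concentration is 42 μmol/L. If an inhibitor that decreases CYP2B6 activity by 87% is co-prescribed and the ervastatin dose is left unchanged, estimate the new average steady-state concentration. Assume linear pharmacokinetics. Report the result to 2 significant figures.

The CYP2B6 pathway (56% of clearance) drops to 0.13× activity: 0.56 × 0.13 = 0.0728.
CYP2D6 (27%) and the residual 17% are unaffected.
New clearance relative to baseline: 0.0728 + 0.27 + 0.17 = 0.5128.
New average steady-state concentration = baseline ÷ relative clearance = 42 / 0.5128 = 82 μmol/L.

82 μmol/L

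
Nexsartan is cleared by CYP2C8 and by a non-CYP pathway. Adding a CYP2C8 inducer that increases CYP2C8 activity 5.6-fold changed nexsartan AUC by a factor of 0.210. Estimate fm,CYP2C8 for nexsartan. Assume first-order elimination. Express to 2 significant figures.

0.82

CL'/CL = 1 / 0.210 = 4.762
5.6·fm + (1 − fm) = 4.762
fm = (4.762 − 1) / (5.6 − 1) = 0.82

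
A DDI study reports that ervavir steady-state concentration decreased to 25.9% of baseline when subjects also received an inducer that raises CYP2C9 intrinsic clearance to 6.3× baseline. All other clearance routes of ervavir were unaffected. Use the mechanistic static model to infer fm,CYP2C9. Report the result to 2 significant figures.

CL'/CL = 1 / 0.259 = 3.861
6.3·fm + (1 − fm) = 3.861
fm = (3.861 − 1) / (6.3 − 1) = 0.54

0.54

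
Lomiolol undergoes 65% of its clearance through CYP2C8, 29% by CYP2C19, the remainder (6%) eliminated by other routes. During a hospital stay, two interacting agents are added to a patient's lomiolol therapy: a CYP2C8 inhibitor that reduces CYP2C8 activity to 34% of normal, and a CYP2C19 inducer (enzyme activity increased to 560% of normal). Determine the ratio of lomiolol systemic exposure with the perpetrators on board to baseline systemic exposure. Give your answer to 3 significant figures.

The CYP2C8 pathway (65% of clearance) is reduced to 0.34× activity: 0.65 × 0.34 = 0.221.
The CYP2C19 pathway (29% of clearance) increases to 5.6× activity: 0.29 × 5.6 = 1.624.
Non-CYP routes (6%) are unchanged.
Relative clearance = 0.221 + 1.624 + 0.06 = 1.905.
Systemic exposure ∝ 1/CL: fold-change = 1 / 1.905 = 0.525.

0.525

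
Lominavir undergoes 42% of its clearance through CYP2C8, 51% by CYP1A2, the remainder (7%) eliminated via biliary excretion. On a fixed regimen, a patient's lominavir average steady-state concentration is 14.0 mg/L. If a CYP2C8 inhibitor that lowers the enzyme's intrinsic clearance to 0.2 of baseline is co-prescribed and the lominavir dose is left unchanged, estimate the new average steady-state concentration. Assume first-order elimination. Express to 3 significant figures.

21.1 mg/L

The CYP2C8 pathway (42% of clearance) is reduced to 0.2× activity: 0.42 × 0.2 = 0.084.
CYP1A2 (51%) and the residual 7% are unaffected.
New clearance relative to baseline: 0.084 + 0.51 + 0.07 = 0.664.
New average steady-state concentration = baseline ÷ relative clearance = 14.0 / 0.664 = 21.1 mg/L.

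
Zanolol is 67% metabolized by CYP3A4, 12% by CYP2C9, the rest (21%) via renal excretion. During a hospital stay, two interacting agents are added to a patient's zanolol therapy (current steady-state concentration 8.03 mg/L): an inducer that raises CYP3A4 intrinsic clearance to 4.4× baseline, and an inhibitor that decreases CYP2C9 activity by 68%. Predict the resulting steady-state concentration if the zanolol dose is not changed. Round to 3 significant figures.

CYP3A4: 0.67 × 4.4 = 2.948
CYP2C9: 0.12 × 0.32 = 0.0384
Other: 0.21 (unchanged)
CL_new/CL_old = 2.948 + 0.0384 + 0.21 = 3.1964.
Steady-state concentration ∝ 1/CL: new value = 8.03 / 3.1964 = 2.51 mg/L.

2.51 mg/L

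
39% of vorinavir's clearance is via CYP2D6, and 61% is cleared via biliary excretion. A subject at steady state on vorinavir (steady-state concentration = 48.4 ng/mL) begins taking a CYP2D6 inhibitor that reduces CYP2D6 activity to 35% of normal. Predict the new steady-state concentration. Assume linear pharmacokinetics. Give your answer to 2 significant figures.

CYP2D6: 0.39 × 0.35 = 0.1365
Other: 0.61 (unchanged)
CL_new/CL_old = 0.1365 + 0.61 = 0.7465.
With dosing unchanged, steady-state concentration scales as 1/CL: 48.4 / 0.7465 = 65 ng/mL.

65 ng/mL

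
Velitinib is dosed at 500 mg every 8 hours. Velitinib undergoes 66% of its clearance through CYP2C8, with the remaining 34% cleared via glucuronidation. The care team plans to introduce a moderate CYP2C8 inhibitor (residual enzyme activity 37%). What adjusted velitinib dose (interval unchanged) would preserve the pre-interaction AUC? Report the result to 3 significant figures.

The CYP2C8 pathway (66% of clearance) falls to 0.37× activity: 0.66 × 0.37 = 0.2442.
Non-CYP routes (34%) are unchanged.
Relative clearance = 0.2442 + 0.34 = 0.5842.
Css,avg = (dose rate)/CL, so holding Css fixed requires dose ∝ CL: 500 × 0.5842 = 292 mg.

292 mg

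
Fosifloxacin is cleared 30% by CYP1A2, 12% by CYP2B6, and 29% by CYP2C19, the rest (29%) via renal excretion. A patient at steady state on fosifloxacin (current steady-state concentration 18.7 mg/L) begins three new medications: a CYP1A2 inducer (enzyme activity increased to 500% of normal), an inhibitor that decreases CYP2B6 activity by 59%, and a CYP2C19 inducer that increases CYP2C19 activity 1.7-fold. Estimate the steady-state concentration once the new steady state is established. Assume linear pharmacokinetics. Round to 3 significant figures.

The CYP1A2 pathway (30% of clearance) rises to 5× activity: 0.3 × 5 = 1.5.
The CYP2B6 pathway (12% of clearance) falls to 0.41× activity: 0.12 × 0.41 = 0.0492.
The CYP2C19 pathway (29% of clearance) rises to 1.7× activity: 0.29 × 1.7 = 0.493.
The remaining 29% of clearance is unaffected.
CL_new/CL_old = 1.5 + 0.0492 + 0.493 + 0.29 = 2.3322.
Steady-state concentration ∝ 1/CL: new value = 18.7 / 2.3322 = 8.02 mg/L.

8.02 mg/L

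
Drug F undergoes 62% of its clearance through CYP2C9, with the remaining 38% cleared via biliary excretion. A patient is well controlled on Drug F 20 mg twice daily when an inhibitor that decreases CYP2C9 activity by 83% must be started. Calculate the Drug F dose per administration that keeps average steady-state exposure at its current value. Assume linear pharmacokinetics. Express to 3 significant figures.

The CYP2C9 pathway (62% of clearance) falls to 0.17× activity: 0.62 × 0.17 = 0.1054.
The remaining 38% of clearance is unaffected.
New clearance relative to baseline: 0.1054 + 0.38 = 0.4854.
Exposure is unchanged when dose changes in proportion to clearance. New dose = 20 mg × 0.4854 = 9.71 mg.

9.71 mg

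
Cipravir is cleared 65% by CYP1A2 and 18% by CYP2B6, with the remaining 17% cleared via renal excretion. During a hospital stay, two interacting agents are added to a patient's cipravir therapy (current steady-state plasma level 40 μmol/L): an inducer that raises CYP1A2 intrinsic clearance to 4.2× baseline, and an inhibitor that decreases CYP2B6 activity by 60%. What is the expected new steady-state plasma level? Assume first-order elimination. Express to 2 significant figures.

CYP1A2: 0.65 × 4.2 = 2.73
CYP2B6: 0.18 × 0.4 = 0.072
Other: 0.17 (unchanged)
New clearance relative to baseline: 2.73 + 0.072 + 0.17 = 2.972.
New steady-state plasma level = 40 / 2.972 = 13 μmol/L (concentration scales inversely with clearance).

13 μmol/L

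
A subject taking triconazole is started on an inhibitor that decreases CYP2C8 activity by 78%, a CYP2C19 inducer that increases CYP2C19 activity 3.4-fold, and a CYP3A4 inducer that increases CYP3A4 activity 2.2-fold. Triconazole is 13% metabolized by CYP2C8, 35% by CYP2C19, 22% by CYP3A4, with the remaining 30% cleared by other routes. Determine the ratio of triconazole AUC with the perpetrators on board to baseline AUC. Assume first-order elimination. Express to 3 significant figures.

CYP2C8: 0.13 × 0.22 = 0.0286
CYP2C19: 0.35 × 3.4 = 1.19
CYP3A4: 0.22 × 2.2 = 0.484
Other: 0.3 (unchanged)
CL_new/CL_old = 0.0286 + 1.19 + 0.484 + 0.3 = 2.0026.
AUC ∝ 1/CL: fold-change = 1 / 2.0026 = 0.499.

0.499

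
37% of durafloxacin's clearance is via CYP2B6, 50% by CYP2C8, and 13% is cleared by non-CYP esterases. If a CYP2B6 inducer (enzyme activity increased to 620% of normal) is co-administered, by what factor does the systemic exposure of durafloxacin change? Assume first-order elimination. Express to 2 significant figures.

CYP2B6: 0.37 × 6.2 = 2.294
CYP2C8: 0.5 (unchanged)
Other: 0.13 (unchanged)
Relative clearance = 2.294 + 0.5 + 0.13 = 2.924.
Since systemic exposure ∝ 1/CL, the ratio is 1 / 2.924 = 0.34.

0.34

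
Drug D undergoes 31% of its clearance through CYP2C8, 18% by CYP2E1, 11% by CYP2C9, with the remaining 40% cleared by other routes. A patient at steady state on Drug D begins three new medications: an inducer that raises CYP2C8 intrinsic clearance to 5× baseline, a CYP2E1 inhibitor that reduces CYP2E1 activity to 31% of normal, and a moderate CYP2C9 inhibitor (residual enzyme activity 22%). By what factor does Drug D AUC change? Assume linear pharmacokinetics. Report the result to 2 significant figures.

0.49

CYP2C8: 0.31 × 5 = 1.55
CYP2E1: 0.18 × 0.31 = 0.0558
CYP2C9: 0.11 × 0.22 = 0.0242
Other: 0.4 (unchanged)
New clearance relative to baseline: 1.55 + 0.0558 + 0.0242 + 0.4 = 2.03.
Because AUC varies inversely with clearance, the combined effect is 1 / 2.03 = 0.49.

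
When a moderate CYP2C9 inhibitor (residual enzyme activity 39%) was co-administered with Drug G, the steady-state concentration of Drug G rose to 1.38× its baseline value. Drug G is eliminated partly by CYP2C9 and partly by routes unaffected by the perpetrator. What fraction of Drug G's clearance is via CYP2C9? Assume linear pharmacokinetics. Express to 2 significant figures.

Let fm be the CYP2C9 fraction. New clearance relative to baseline = fm × 0.39 + (1 − fm).
Steady-state concentration ratio = 1 / (new CL fraction), so new CL fraction = 1 / 1.38 = 0.7246.
fm × 0.39 + 1 − fm = 0.7246  ⇒  fm × (0.39 − 1) = −0.2754  ⇒  fm = 0.45.

0.45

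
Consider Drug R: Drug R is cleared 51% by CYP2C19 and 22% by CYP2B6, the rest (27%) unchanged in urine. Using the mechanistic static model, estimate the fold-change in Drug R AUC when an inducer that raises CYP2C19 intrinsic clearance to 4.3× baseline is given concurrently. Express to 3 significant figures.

CYP2C19: 0.51 × 4.3 = 2.193
CYP2B6: 0.22 (unchanged)
Other: 0.27 (unchanged)
CL_new/CL_old = 2.193 + 0.22 + 0.27 = 2.683.
Since AUC ∝ 1/CL, the ratio is 1 / 2.683 = 0.373.

0.373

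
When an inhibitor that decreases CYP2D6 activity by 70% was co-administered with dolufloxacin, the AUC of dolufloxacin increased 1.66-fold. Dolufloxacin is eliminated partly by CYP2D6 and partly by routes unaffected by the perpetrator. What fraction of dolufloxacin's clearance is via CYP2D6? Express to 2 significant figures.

Let x = fm,CYP2D6. Because AUC ∝ 1/CL, relative clearance fell to 1/1.66 = 0.6024.
Only the CYP2D6 route changed, so 0.6024 = x·0.3 + (1 − x), giving x = 0.57.

0.57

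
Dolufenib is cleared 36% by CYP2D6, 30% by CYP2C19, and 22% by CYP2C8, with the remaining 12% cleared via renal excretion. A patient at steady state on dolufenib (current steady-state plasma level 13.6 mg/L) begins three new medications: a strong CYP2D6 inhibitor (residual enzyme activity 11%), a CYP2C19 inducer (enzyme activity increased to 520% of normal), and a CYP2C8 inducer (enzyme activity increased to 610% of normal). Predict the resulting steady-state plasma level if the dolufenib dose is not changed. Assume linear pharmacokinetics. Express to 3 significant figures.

The CYP2D6 pathway (36% of clearance) is reduced to 0.11× activity: 0.36 × 0.11 = 0.0396.
The CYP2C19 pathway (30% of clearance) increases to 5.2× activity: 0.3 × 5.2 = 1.56.
The CYP2C8 pathway (22% of clearance) is boosted to 6.1× activity: 0.22 × 6.1 = 1.342.
The remaining 12% of clearance is unaffected.
CL_new/CL_old = 0.0396 + 1.56 + 1.342 + 0.12 = 3.0616.
Steady-state plasma level ∝ 1/CL: new value = 13.6 / 3.0616 = 4.44 mg/L.

4.44 mg/L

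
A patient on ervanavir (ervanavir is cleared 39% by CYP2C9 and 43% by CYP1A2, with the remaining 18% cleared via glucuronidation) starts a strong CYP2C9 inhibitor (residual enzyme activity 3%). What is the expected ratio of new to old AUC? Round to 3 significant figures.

The CYP2C9 pathway (39% of clearance) falls to 0.03× activity: 0.39 × 0.03 = 0.0117.
CYP1A2 (43%) and the residual 18% are unaffected.
New clearance relative to baseline: 0.0117 + 0.43 + 0.18 = 0.6217.
AUC ratio = CL_old/CL_new = 1 / 0.6217 = 1.61.

1.61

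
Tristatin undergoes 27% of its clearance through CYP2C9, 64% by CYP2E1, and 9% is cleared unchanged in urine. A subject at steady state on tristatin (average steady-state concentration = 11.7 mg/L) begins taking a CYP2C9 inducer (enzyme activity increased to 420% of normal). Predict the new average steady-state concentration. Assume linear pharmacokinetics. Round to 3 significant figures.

The CYP2C9 pathway (27% of clearance) increases to 4.2× activity: 0.27 × 4.2 = 1.134.
CYP2E1 (64%) and the residual 9% are unaffected.
Relative clearance = 1.134 + 0.64 + 0.09 = 1.864.
New average steady-state concentration = baseline ÷ relative clearance = 11.7 / 1.864 = 6.28 mg/L.

6.28 mg/L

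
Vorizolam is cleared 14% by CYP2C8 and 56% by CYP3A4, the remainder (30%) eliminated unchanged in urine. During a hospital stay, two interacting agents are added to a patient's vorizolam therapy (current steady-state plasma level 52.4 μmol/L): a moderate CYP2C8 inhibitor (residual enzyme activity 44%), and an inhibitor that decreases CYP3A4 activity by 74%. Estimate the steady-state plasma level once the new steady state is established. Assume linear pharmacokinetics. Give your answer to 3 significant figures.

CYP2C8: 0.14 × 0.44 = 0.0616
CYP3A4: 0.56 × 0.26 = 0.1456
Other: 0.3 (unchanged)
Relative clearance = 0.0616 + 0.1456 + 0.3 = 0.5072.
Steady-state plasma level ∝ 1/CL: new value = 52.4 / 0.5072 = 103 μmol/L.

103 μmol/L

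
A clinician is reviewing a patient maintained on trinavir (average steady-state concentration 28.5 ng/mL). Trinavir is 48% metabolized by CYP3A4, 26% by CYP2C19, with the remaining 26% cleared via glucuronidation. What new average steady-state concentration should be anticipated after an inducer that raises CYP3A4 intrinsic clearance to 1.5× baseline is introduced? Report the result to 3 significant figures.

23.0 ng/mL

CYP3A4: 0.48 × 1.5 = 0.72
CYP2C19: 0.26 (unchanged)
Other: 0.26 (unchanged)
CL_new/CL_old = 0.72 + 0.26 + 0.26 = 1.24.
New average steady-state concentration = baseline ÷ relative clearance = 28.5 / 1.24 = 23.0 ng/mL.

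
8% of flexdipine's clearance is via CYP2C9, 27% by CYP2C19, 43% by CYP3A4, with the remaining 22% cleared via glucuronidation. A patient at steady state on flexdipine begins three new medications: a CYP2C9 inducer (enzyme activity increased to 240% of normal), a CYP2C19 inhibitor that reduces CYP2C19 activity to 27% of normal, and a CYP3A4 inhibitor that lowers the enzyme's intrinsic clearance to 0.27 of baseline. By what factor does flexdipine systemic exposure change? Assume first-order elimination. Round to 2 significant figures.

The CYP2C9 pathway (8% of clearance) is boosted to 2.4× activity: 0.08 × 2.4 = 0.192.
The CYP2C19 pathway (27% of clearance) falls to 0.27× activity: 0.27 × 0.27 = 0.0729.
The CYP3A4 pathway (43% of clearance) is reduced to 0.27× activity: 0.43 × 0.27 = 0.1161.
The remaining 22% of clearance is unaffected.
New clearance relative to baseline: 0.192 + 0.0729 + 0.1161 + 0.22 = 0.601.
Net systemic exposure ratio = 1 / 0.601 = 1.7.

1.7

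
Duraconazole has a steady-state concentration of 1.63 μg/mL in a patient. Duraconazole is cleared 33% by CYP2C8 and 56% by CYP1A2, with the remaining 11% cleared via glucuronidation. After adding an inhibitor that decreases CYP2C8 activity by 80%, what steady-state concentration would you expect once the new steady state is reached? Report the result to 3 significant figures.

2.21 μg/mL

The CYP2C8 pathway (33% of clearance) is reduced to 0.2× activity: 0.33 × 0.2 = 0.066.
CYP1A2 (56%) and the residual 11% are unaffected.
Relative clearance = 0.066 + 0.56 + 0.11 = 0.736.
Steady-state concentration ∝ 1/CL, so new value = 1.63 / 0.736 = 2.21 μg/mL.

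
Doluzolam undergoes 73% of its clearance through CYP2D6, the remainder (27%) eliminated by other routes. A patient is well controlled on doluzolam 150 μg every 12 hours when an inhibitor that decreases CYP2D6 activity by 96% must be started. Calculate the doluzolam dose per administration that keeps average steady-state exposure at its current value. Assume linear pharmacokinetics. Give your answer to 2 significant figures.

CYP2D6: 0.73 × 0.04 = 0.0292
Other: 0.27 (unchanged)
CL_new/CL_old = 0.0292 + 0.27 = 0.2992.
To maintain the same steady-state level, dose must scale with clearance: new dose = 150 × 0.2992 = 45 μg.

45 μg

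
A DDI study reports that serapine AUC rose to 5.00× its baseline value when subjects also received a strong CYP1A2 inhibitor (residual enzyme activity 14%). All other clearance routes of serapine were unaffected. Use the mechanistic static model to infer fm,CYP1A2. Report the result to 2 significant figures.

0.93

Let fm be the CYP1A2 fraction. New clearance relative to baseline = fm × 0.14 + (1 − fm).
AUC ratio = 1 / (new CL fraction), so new CL fraction = 1 / 5.00 = 0.2.
fm × 0.14 + 1 − fm = 0.2  ⇒  fm × (0.14 − 1) = −0.8  ⇒  fm = 0.93.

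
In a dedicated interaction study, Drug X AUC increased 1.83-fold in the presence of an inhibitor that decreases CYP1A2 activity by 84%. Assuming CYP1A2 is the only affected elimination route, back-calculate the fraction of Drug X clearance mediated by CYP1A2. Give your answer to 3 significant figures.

0.540

Let x = fm,CYP1A2. Because AUC ∝ 1/CL, relative clearance fell to 1/1.83 = 0.5464.
Only the CYP1A2 route changed, so 0.5464 = x·0.16 + (1 − x), giving x = 0.540.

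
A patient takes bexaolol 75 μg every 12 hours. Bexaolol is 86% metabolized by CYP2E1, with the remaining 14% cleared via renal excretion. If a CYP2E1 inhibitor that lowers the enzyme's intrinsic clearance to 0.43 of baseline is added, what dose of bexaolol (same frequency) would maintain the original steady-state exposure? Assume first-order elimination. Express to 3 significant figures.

38.2 μg

The CYP2E1 pathway (86% of clearance) falls to 0.43× activity: 0.86 × 0.43 = 0.3698.
Non-CYP routes (14%) are unchanged.
New clearance relative to baseline: 0.3698 + 0.14 = 0.5098.
Css,avg = (dose rate)/CL, so holding Css fixed requires dose ∝ CL: 75 × 0.5098 = 38.2 μg.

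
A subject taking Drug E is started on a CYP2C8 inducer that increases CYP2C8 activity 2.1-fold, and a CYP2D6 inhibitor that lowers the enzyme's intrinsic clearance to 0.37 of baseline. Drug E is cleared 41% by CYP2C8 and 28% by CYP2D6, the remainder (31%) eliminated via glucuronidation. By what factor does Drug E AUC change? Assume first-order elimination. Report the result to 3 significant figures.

0.785

The CYP2C8 pathway (41% of clearance) increases to 2.1× activity: 0.41 × 2.1 = 0.861.
The CYP2D6 pathway (28% of clearance) is reduced to 0.37× activity: 0.28 × 0.37 = 0.1036.
Non-CYP routes (31%) are unchanged.
New clearance relative to baseline: 0.861 + 0.1036 + 0.31 = 1.2746.
AUC ∝ 1/CL: fold-change = 1 / 1.2746 = 0.785.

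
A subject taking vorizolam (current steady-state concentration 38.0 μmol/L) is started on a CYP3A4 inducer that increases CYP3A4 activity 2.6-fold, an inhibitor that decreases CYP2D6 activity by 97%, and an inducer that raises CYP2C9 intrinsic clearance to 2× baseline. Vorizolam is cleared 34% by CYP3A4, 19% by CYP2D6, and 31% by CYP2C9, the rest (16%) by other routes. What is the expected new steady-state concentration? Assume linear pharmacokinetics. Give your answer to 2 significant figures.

CYP3A4: 0.34 × 2.6 = 0.884
CYP2D6: 0.19 × 0.03 = 0.0057
CYP2C9: 0.31 × 2 = 0.62
Other: 0.16 (unchanged)
Relative clearance = 0.884 + 0.0057 + 0.62 + 0.16 = 1.6697.
Dividing the baseline by the relative clearance: 38.0 / 1.6697 = 23 μmol/L.

23 μmol/L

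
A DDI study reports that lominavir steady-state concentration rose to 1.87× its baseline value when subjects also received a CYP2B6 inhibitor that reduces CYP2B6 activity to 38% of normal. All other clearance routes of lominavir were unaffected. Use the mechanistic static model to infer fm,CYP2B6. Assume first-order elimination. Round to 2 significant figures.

0.75

Let x = fm,CYP2B6. Because steady-state concentration ∝ 1/CL, relative clearance fell to 1/1.87 = 0.5348.
Setting x·0.38 + (1 − x) = 0.5348 and solving: x = (0.5348 − 1)/(0.38 − 1) = 0.75.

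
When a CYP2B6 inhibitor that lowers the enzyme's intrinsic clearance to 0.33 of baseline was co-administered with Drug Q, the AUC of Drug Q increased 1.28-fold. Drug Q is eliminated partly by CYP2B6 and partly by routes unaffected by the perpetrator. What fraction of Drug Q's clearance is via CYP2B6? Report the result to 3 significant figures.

0.326

Let fm be the CYP2B6 fraction. New clearance relative to baseline = fm × 0.33 + (1 − fm).
AUC ratio = 1 / (new CL fraction), so new CL fraction = 1 / 1.28 = 0.7812.
fm × 0.33 + 1 − fm = 0.7812  ⇒  fm × (0.33 − 1) = −0.2188  ⇒  fm = 0.326.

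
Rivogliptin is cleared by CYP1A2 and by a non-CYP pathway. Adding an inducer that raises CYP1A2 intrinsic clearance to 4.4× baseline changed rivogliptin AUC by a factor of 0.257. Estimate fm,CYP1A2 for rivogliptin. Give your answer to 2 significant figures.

0.85

CL'/CL = 1 / 0.257 = 3.891
4.4·fm + (1 − fm) = 3.891
fm = (3.891 − 1) / (4.4 − 1) = 0.85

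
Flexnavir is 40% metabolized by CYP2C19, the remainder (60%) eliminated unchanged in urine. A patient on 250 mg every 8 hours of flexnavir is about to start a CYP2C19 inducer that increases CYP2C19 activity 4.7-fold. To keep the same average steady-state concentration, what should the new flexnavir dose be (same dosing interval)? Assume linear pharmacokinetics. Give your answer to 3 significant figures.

620 mg

CYP2C19: 0.4 × 4.7 = 1.88
Other: 0.6 (unchanged)
Relative clearance = 1.88 + 0.6 = 2.48.
Css,avg = (dose rate)/CL, so holding Css fixed requires dose ∝ CL: 250 × 2.48 = 620 mg.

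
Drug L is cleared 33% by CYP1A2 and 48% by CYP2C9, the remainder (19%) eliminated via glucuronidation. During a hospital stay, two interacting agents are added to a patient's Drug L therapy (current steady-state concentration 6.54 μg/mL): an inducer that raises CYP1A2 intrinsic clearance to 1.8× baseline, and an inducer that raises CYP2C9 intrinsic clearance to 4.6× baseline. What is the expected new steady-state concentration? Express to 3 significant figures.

CYP1A2: 0.33 × 1.8 = 0.594
CYP2C9: 0.48 × 4.6 = 2.208
Other: 0.19 (unchanged)
New clearance relative to baseline: 0.594 + 2.208 + 0.19 = 2.992.
Dividing the baseline by the relative clearance: 6.54 / 2.992 = 2.19 μg/mL.

2.19 μg/mL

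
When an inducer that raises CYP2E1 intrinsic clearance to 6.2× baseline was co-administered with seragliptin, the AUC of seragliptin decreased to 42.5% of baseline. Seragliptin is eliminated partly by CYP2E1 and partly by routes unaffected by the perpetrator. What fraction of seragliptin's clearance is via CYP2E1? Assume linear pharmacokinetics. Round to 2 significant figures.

Let fm be the CYP2E1 fraction. New clearance relative to baseline = fm × 6.2 + (1 − fm).
AUC ratio = 1 / (new CL fraction), so new CL fraction = 1 / 0.425 = 2.353.
fm × 6.2 + 1 − fm = 2.353  ⇒  fm × (6.2 − 1) = 1.353  ⇒  fm = 0.26.

0.26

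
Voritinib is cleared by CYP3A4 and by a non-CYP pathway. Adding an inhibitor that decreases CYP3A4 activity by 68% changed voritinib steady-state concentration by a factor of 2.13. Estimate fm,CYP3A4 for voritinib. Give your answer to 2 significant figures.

Let fm be the CYP3A4 fraction. New clearance relative to baseline = fm × 0.32 + (1 − fm).
Steady-state concentration ratio = 1 / (new CL fraction), so new CL fraction = 1 / 2.13 = 0.4695.
fm × 0.32 + 1 − fm = 0.4695  ⇒  fm × (0.32 − 1) = −0.5305  ⇒  fm = 0.78.

0.78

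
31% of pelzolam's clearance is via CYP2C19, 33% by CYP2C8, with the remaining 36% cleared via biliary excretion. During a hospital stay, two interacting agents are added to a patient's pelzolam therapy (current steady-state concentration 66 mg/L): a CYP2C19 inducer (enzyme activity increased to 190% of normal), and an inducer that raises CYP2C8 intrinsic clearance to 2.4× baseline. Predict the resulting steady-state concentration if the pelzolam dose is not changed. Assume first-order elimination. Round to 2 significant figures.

CYP2C19: 0.31 × 1.9 = 0.589
CYP2C8: 0.33 × 2.4 = 0.792
Other: 0.36 (unchanged)
Relative clearance = 0.589 + 0.792 + 0.36 = 1.741.
Steady-state concentration ∝ 1/CL: new value = 66 / 1.741 = 38 mg/L.

38 mg/L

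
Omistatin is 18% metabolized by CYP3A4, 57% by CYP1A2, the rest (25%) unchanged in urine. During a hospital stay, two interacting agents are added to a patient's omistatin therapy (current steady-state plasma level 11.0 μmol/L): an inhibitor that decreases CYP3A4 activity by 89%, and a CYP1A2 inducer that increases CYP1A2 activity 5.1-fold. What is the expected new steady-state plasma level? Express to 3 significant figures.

3.46 μmol/L

CYP3A4: 0.18 × 0.11 = 0.0198
CYP1A2: 0.57 × 5.1 = 2.907
Other: 0.25 (unchanged)
CL_new/CL_old = 0.0198 + 2.907 + 0.25 = 3.1768.
New steady-state plasma level = 11.0 / 3.1768 = 3.46 μmol/L (concentration scales inversely with clearance).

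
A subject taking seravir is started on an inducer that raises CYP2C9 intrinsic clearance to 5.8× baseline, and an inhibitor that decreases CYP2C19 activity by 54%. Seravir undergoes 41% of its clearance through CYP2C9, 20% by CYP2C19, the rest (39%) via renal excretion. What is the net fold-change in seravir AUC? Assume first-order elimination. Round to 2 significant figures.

0.35

The CYP2C9 pathway (41% of clearance) is boosted to 5.8× activity: 0.41 × 5.8 = 2.378.
The CYP2C19 pathway (20% of clearance) falls to 0.46× activity: 0.2 × 0.46 = 0.092.
Non-CYP routes (39%) are unchanged.
New clearance relative to baseline: 2.378 + 0.092 + 0.39 = 2.86.
Because AUC varies inversely with clearance, the combined effect is 1 / 2.86 = 0.35.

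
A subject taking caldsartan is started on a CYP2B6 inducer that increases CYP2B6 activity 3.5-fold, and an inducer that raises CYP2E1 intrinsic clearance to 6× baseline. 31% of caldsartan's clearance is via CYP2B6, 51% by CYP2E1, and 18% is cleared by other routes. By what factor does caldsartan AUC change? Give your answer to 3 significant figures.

The CYP2B6 pathway (31% of clearance) is boosted to 3.5× activity: 0.31 × 3.5 = 1.085.
The CYP2E1 pathway (51% of clearance) rises to 6× activity: 0.51 × 6 = 3.06.
The remaining 18% of clearance is unaffected.
New clearance relative to baseline: 1.085 + 3.06 + 0.18 = 4.325.
AUC ∝ 1/CL: fold-change = 1 / 4.325 = 0.231.

0.231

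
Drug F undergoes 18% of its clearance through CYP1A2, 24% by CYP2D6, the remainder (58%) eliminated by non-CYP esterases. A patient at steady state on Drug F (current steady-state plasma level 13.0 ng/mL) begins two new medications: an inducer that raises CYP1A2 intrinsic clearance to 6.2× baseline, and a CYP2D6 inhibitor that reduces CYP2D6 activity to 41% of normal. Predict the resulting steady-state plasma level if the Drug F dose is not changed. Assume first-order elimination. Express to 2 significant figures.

7.2 ng/mL

The CYP1A2 pathway (18% of clearance) rises to 6.2× activity: 0.18 × 6.2 = 1.116.
The CYP2D6 pathway (24% of clearance) is reduced to 0.41× activity: 0.24 × 0.41 = 0.0984.
The remaining 58% of clearance is unaffected.
New clearance relative to baseline: 1.116 + 0.0984 + 0.58 = 1.7944.
New steady-state plasma level = 13.0 / 1.7944 = 7.2 ng/mL (concentration scales inversely with clearance).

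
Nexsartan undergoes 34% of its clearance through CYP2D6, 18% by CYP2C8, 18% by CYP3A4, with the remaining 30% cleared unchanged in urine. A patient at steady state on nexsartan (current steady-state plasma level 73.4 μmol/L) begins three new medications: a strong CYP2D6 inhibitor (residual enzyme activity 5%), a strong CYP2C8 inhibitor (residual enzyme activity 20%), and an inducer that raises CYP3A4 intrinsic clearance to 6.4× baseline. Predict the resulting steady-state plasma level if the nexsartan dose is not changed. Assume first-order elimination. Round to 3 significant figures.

The CYP2D6 pathway (34% of clearance) drops to 0.05× activity: 0.34 × 0.05 = 0.017.
The CYP2C8 pathway (18% of clearance) drops to 0.2× activity: 0.18 × 0.2 = 0.036.
The CYP3A4 pathway (18% of clearance) rises to 6.4× activity: 0.18 × 6.4 = 1.152.
Non-CYP routes (30%) are unchanged.
CL_new/CL_old = 0.017 + 0.036 + 1.152 + 0.3 = 1.505.
Dividing the baseline by the relative clearance: 73.4 / 1.505 = 48.8 μmol/L.

48.8 μmol/L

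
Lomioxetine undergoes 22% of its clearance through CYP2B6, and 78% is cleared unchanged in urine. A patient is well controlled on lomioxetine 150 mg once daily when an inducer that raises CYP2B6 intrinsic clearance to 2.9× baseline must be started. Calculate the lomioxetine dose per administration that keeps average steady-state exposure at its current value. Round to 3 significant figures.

The CYP2B6 pathway (22% of clearance) increases to 2.9× activity: 0.22 × 2.9 = 0.638.
Non-CYP routes (78%) are unchanged.
Relative clearance = 0.638 + 0.78 = 1.418.
To maintain the same steady-state level, dose must scale with clearance: new dose = 150 × 1.418 = 213 mg.

213 mg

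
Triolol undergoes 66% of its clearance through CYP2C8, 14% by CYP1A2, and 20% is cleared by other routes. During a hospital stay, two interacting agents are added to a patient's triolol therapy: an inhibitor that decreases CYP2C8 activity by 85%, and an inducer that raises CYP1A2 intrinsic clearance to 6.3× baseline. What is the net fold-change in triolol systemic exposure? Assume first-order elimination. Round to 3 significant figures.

The CYP2C8 pathway (66% of clearance) falls to 0.15× activity: 0.66 × 0.15 = 0.099.
The CYP1A2 pathway (14% of clearance) rises to 6.3× activity: 0.14 × 6.3 = 0.882.
Non-CYP routes (20%) are unchanged.
New clearance relative to baseline: 0.099 + 0.882 + 0.2 = 1.181.
Systemic exposure ∝ 1/CL: fold-change = 1 / 1.181 = 0.847.

0.847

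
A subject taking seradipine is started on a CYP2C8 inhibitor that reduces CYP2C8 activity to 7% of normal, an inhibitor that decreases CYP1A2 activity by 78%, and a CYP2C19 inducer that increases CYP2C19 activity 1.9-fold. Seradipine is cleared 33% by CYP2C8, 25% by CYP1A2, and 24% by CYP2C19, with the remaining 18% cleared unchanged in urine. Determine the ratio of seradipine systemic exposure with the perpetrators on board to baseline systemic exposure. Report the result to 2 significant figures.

1.4

The CYP2C8 pathway (33% of clearance) falls to 0.07× activity: 0.33 × 0.07 = 0.0231.
The CYP1A2 pathway (25% of clearance) is reduced to 0.22× activity: 0.25 × 0.22 = 0.055.
The CYP2C19 pathway (24% of clearance) is boosted to 1.9× activity: 0.24 × 1.9 = 0.456.
The remaining 18% of clearance is unaffected.
New clearance relative to baseline: 0.0231 + 0.055 + 0.456 + 0.18 = 0.7141.
Net systemic exposure ratio = 1 / 0.7141 = 1.4.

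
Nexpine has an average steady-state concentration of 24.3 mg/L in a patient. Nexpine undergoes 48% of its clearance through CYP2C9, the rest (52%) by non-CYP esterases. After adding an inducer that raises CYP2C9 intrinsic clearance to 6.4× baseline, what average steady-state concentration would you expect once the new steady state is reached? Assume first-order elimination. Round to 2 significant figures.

The CYP2C9 pathway (48% of clearance) increases to 6.4× activity: 0.48 × 6.4 = 3.072.
The remaining 52% of clearance is unaffected.
CL_new/CL_old = 3.072 + 0.52 = 3.592.
Average steady-state concentration ∝ 1/CL, so new value = 24.3 / 3.592 = 6.8 mg/L.

6.8 mg/L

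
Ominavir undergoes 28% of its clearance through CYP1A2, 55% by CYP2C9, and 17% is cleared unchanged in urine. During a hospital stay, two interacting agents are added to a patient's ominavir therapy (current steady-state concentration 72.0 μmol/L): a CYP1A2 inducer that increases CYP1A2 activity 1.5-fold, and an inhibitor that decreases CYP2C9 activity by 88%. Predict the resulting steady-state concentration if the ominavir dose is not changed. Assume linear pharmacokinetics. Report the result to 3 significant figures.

110 μmol/L

The CYP1A2 pathway (28% of clearance) rises to 1.5× activity: 0.28 × 1.5 = 0.42.
The CYP2C9 pathway (55% of clearance) falls to 0.12× activity: 0.55 × 0.12 = 0.066.
Non-CYP routes (17%) are unchanged.
CL_new/CL_old = 0.42 + 0.066 + 0.17 = 0.656.
Dividing the baseline by the relative clearance: 72.0 / 0.656 = 110 μmol/L.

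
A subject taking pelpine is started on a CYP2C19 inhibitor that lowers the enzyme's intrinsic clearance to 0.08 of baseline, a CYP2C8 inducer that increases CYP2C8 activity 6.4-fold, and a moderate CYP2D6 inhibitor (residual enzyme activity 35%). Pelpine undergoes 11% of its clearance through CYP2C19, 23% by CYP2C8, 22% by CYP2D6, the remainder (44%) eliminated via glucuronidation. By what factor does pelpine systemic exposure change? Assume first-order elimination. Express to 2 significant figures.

The CYP2C19 pathway (11% of clearance) is reduced to 0.08× activity: 0.11 × 0.08 = 0.0088.
The CYP2C8 pathway (23% of clearance) is boosted to 6.4× activity: 0.23 × 6.4 = 1.472.
The CYP2D6 pathway (22% of clearance) is reduced to 0.35× activity: 0.22 × 0.35 = 0.077.
The remaining 44% of clearance is unaffected.
CL_new/CL_old = 0.0088 + 1.472 + 0.077 + 0.44 = 1.9978.
Systemic exposure ∝ 1/CL: fold-change = 1 / 1.9978 = 0.50.

0.50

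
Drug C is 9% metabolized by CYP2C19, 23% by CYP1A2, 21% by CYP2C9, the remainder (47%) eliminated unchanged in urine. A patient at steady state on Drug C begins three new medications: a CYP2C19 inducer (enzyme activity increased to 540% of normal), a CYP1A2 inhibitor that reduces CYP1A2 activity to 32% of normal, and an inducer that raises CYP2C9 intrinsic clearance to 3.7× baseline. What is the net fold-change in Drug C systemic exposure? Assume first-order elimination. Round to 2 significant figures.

The CYP2C19 pathway (9% of clearance) is boosted to 5.4× activity: 0.09 × 5.4 = 0.486.
The CYP1A2 pathway (23% of clearance) drops to 0.32× activity: 0.23 × 0.32 = 0.0736.
The CYP2C9 pathway (21% of clearance) increases to 3.7× activity: 0.21 × 3.7 = 0.777.
Non-CYP routes (47%) are unchanged.
Relative clearance = 0.486 + 0.0736 + 0.777 + 0.47 = 1.8066.
Systemic exposure ∝ 1/CL: fold-change = 1 / 1.8066 = 0.55.

0.55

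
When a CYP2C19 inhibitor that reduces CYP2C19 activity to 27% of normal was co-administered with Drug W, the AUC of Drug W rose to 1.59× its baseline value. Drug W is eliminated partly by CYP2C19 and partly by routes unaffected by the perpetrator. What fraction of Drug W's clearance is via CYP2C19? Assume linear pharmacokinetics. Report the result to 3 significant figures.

Write x for the fraction cleared via CYP2C19. The observed AUC change means clearance fell to 1/1.59 = 0.6289 of baseline.
Setting x·0.27 + (1 − x) = 0.6289 and solving: x = (0.6289 − 1)/(0.27 − 1) = 0.508.

0.508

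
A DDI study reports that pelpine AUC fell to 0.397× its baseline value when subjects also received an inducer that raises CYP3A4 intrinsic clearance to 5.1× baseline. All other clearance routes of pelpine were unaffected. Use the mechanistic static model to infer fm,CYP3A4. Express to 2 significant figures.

0.37

Let fm be the CYP3A4 fraction. New clearance relative to baseline = fm × 5.1 + (1 − fm).
AUC ratio = 1 / (new CL fraction), so new CL fraction = 1 / 0.397 = 2.519.
fm × 5.1 + 1 − fm = 2.519  ⇒  fm × (5.1 − 1) = 1.519  ⇒  fm = 0.37.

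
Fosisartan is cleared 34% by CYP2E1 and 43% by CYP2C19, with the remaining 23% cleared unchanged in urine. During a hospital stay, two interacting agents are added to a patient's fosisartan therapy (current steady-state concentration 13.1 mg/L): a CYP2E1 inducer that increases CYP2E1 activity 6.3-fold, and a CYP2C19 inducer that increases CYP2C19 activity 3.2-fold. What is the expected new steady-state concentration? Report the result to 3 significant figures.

The CYP2E1 pathway (34% of clearance) increases to 6.3× activity: 0.34 × 6.3 = 2.142.
The CYP2C19 pathway (43% of clearance) is boosted to 3.2× activity: 0.43 × 3.2 = 1.376.
The remaining 23% of clearance is unaffected.
CL_new/CL_old = 2.142 + 1.376 + 0.23 = 3.748.
Dividing the baseline by the relative clearance: 13.1 / 3.748 = 3.50 mg/L.

3.50 mg/L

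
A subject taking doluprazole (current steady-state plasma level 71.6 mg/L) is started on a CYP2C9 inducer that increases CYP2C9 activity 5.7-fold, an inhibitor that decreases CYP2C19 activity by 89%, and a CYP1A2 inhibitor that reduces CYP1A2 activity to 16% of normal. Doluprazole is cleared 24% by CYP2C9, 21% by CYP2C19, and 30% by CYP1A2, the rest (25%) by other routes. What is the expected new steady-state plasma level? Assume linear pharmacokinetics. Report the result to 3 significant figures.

The CYP2C9 pathway (24% of clearance) increases to 5.7× activity: 0.24 × 5.7 = 1.368.
The CYP2C19 pathway (21% of clearance) falls to 0.11× activity: 0.21 × 0.11 = 0.0231.
The CYP1A2 pathway (30% of clearance) is reduced to 0.16× activity: 0.3 × 0.16 = 0.048.
The remaining 25% of clearance is unaffected.
CL_new/CL_old = 1.368 + 0.0231 + 0.048 + 0.25 = 1.6891.
New steady-state plasma level = 71.6 / 1.6891 = 42.4 mg/L (concentration scales inversely with clearance).

42.4 mg/L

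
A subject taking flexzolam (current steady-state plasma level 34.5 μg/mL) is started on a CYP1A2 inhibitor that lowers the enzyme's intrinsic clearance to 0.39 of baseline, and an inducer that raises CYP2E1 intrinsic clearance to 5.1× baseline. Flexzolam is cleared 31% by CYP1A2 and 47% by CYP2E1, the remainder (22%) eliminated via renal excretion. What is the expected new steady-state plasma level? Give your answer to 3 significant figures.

The CYP1A2 pathway (31% of clearance) falls to 0.39× activity: 0.31 × 0.39 = 0.1209.
The CYP2E1 pathway (47% of clearance) rises to 5.1× activity: 0.47 × 5.1 = 2.397.
Non-CYP routes (22%) are unchanged.
Relative clearance = 0.1209 + 2.397 + 0.22 = 2.7379.
Dividing the baseline by the relative clearance: 34.5 / 2.7379 = 12.6 μg/mL.

12.6 μg/mL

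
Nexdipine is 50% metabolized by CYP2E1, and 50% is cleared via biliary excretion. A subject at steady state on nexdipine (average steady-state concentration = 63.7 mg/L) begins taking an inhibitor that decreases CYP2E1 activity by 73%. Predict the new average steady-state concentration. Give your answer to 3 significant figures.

CYP2E1: 0.5 × 0.27 = 0.135
Other: 0.5 (unchanged)
CL_new/CL_old = 0.135 + 0.5 = 0.635.
Average steady-state concentration ∝ 1/CL, so new value = 63.7 / 0.635 = 100 mg/L.

100 mg/L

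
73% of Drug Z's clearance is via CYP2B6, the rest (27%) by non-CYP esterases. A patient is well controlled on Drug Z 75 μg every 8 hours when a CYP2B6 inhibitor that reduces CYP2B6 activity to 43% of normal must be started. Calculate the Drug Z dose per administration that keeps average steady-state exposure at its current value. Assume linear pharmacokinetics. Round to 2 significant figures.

44 μg

CYP2B6: 0.73 × 0.43 = 0.3139
Other: 0.27 (unchanged)
New clearance relative to baseline: 0.3139 + 0.27 = 0.5839.
Css,avg = (dose rate)/CL, so holding Css fixed requires dose ∝ CL: 75 × 0.5839 = 44 μg.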